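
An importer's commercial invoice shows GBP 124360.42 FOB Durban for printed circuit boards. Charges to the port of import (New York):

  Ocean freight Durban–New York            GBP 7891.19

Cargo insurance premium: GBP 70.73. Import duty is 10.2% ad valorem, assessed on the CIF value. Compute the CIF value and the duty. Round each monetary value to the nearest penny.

CIF = FOB price + freight + insurance
CIF = 124360.42 + 7891.19 + 70.73 = 132322.34
Import duty = 132322.34 × 10.2% = 13496.88

CIF value: GBP 132322.34; import duty: GBP 13496.88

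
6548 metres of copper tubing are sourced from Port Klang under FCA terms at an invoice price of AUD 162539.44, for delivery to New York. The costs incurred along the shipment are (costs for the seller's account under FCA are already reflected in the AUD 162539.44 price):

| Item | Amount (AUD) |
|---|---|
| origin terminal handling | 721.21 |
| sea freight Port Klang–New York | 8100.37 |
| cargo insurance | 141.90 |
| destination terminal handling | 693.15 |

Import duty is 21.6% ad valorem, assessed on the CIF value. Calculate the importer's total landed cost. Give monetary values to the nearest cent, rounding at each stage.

Total landed cost: AUD 209240.70

FCA: the seller delivers export-cleared goods to the carrier; the buyer bears costs from that point.
CIF value = FCA price + origin terminal + freight + insurance = 162539.44 + 721.21 + 8100.37 + 141.90 = 171502.92
Import duty = 171502.92 × 21.6% = 37044.63
Buyer bears: origin terminal 721.21 + freight 8100.37 + insurance 141.90 + destination terminal 693.15 + duty 37044.63 = 46701.26
Landed cost = invoice 162539.44 + 46701.26 = 209240.70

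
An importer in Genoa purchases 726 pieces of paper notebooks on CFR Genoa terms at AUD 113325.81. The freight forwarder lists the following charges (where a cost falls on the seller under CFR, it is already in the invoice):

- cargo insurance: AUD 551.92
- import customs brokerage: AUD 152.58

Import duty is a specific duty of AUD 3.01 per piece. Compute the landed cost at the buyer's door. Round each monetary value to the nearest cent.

Total landed cost: AUD 116215.57

CFR: the seller pays costs through ocean freight to the destination port, but not insurance.
CIF value = CFR price + insurance = 113325.81 + 551.92 = 113877.73
Import duty = 726 × 3.01 = 2185.26
Buyer bears: insurance 551.92 + brokerage 152.58 + duty 2185.26 = 2889.76
Landed cost = invoice 113325.81 + 2889.76 = 116215.57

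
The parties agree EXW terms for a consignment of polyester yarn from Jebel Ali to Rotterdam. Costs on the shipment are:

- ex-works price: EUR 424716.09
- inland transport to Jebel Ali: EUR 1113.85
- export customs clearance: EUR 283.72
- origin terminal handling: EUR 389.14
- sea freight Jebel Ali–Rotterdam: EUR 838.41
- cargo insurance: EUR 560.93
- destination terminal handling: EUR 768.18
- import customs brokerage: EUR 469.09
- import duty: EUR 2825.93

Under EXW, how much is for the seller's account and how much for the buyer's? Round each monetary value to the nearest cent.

Seller: EUR 424716.09; buyer: EUR 7249.25

EXW: the seller makes goods available at their premises; the buyer bears all onward costs.
Seller's account: goods 424716.09 = 424716.09
Buyer's account: inland to port 1113.85 + export clearance 283.72 + origin terminal 389.14 + freight 838.41 + insurance 560.93 + destination terminal 768.18 + brokerage 469.09 + duty 2825.93 = 7249.25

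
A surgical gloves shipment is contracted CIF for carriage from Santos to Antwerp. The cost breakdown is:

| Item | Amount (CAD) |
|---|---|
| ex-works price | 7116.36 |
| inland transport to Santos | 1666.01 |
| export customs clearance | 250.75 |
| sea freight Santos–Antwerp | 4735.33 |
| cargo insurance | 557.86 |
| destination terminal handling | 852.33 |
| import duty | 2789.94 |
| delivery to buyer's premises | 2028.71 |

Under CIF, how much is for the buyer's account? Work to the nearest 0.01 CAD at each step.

Buyer's account: CAD 5670.98

CIF: the seller pays costs through ocean freight and marine insurance to the destination port.
Seller's account: goods 7116.36 + inland to port 1666.01 + export clearance 250.75 + freight 4735.33 + insurance 557.86 = 14326.31
Buyer's account: destination terminal 852.33 + duty 2789.94 + delivery 2028.71 = 5670.98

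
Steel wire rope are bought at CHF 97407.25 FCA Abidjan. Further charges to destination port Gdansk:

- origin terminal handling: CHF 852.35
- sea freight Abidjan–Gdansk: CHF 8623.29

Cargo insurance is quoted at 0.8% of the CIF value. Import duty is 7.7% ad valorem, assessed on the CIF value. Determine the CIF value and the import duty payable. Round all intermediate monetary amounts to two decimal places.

Let C be the CIF value. C = FCA price + pre-shipment costs + freight + 0.8% × C
C − 0.8% × C = 97407.25 + 852.35 + 8623.29
0.992 × C = 106882.89
C = 106882.89 / 0.992 = 107744.85
Insurance premium = 0.8% × 107744.85 = 861.96
Import duty = 107744.85 × 7.7% = 8296.35

CIF value: CHF 107744.85; import duty: CHF 8296.35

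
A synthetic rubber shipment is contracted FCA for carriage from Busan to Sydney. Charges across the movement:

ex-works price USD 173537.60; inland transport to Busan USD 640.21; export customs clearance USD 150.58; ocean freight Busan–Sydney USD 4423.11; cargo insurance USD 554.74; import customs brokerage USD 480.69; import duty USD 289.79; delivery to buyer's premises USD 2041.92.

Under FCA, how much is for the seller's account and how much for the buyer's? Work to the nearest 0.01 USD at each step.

Seller: USD 174328.39; buyer: USD 7790.25

FCA: the seller delivers export-cleared goods to the carrier; the buyer bears costs from that point.
Seller's account: goods 173537.60 + inland to port 640.21 + export clearance 150.58 = 174328.39
Buyer's account: freight 4423.11 + insurance 554.74 + brokerage 480.69 + duty 289.79 + delivery 2041.92 = 7790.25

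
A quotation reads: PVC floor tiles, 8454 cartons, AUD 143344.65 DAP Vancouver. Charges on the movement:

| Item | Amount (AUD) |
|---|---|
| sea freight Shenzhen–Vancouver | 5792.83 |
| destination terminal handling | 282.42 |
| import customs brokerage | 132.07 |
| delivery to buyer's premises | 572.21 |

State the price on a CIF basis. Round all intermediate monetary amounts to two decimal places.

Not relevant to the conversion: freight — on the seller under both DAP and CIF; already in the DAP price and stays in the CIF price. brokerage — on the buyer under both terms; not part of either seller's price.
From DAP to CIF, the seller no longer bears: destination terminal, delivery.
CIF price = 143344.65 − 282.42 − 572.21 = 142490.02

CIF price: AUD 142490.02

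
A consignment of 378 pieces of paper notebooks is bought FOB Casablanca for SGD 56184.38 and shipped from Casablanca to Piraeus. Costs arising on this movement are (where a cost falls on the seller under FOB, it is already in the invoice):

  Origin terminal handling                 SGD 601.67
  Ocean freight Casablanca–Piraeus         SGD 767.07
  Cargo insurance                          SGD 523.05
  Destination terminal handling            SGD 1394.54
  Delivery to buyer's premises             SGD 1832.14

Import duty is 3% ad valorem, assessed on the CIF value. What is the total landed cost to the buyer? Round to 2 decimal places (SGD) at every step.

FOB: the seller bears costs until goods are on board at the origin port; the buyer bears freight, insurance and all costs thereafter.
Already in the invoice (seller's account under FOB): origin terminal — exclude.
CIF value = FOB price + freight + insurance = 56184.38 + 767.07 + 523.05 = 57474.50
Import duty = 57474.50 × 3% = 1724.24
Buyer bears: freight 767.07 + insurance 523.05 + destination terminal 1394.54 + delivery 1832.14 + duty 1724.24 = 6241.04
Landed cost = invoice 56184.38 + 6241.04 = 62425.42

Total landed cost: SGD 62425.42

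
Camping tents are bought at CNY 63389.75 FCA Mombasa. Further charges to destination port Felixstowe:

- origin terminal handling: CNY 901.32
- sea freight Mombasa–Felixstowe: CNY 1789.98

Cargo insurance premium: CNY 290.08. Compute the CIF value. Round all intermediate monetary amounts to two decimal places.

CIF value: CNY 66371.13

CIF = FCA price + pre-shipment costs + freight + insurance
CIF = 63389.75 + 901.32 + 1789.98 + 290.08 = 66371.13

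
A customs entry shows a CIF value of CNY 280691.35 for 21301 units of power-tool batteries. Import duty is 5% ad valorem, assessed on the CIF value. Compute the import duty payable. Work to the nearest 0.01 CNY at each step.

Import duty = 280691.35 × 5% = 14034.57

Import duty: CNY 14034.57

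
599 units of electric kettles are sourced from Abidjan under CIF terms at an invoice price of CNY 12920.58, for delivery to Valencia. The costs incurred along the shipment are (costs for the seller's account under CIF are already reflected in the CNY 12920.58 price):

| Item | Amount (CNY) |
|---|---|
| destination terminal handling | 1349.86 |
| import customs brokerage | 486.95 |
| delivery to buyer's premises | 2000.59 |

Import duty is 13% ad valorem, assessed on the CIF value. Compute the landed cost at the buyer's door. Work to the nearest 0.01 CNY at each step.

Total landed cost: CNY 18437.66

CIF: the seller pays costs through ocean freight and marine insurance to the destination port.
The CIF price already equals the CIF value: 12920.58
Import duty = 12920.58 × 13% = 1679.68
Buyer bears: destination terminal 1349.86 + brokerage 486.95 + delivery 2000.59 + duty 1679.68 = 5517.08
Landed cost = invoice 12920.58 + 5517.08 = 18437.66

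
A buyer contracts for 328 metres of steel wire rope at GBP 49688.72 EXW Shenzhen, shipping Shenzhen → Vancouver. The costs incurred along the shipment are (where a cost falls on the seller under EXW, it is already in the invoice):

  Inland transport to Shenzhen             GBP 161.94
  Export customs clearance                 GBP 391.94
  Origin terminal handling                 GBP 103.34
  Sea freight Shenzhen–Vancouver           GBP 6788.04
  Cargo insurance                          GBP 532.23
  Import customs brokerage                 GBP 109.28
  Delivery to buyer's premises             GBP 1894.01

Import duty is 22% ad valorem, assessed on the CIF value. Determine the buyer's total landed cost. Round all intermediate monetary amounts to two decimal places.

EXW: the seller makes goods available at their premises; the buyer bears all onward costs.
CIF value = EXW price + inland to port + export clearance + origin terminal + freight + insurance = 49688.72 + 161.94 + 391.94 + 103.34 + 6788.04 + 532.23 = 57666.21
Import duty = 57666.21 × 22% = 12686.57
Buyer bears: inland to port 161.94 + export clearance 391.94 + origin terminal 103.34 + freight 6788.04 + insurance 532.23 + brokerage 109.28 + delivery 1894.01 + duty 12686.57 = 22667.35
Landed cost = invoice 49688.72 + 22667.35 = 72356.07

Total landed cost: GBP 72356.07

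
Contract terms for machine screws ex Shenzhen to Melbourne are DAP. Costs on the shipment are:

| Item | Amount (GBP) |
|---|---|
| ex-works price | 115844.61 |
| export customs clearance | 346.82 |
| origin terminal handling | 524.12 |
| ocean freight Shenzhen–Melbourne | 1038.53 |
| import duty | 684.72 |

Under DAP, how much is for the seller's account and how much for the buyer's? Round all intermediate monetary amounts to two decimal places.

DAP: the seller bears all costs to the named destination except import duty and clearance.
Seller's account: goods 115844.61 + export clearance 346.82 + origin terminal 524.12 + freight 1038.53 = 117754.08
Buyer's account: duty 684.72 = 684.72

Seller: GBP 117754.08; buyer: GBP 684.72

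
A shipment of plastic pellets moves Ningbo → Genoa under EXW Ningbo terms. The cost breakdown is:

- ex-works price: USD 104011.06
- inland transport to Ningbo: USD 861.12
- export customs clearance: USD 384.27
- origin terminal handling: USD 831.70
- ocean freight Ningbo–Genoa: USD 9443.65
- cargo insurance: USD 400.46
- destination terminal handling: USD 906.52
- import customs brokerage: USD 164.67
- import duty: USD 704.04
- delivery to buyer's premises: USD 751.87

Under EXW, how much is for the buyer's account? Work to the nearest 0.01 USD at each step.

EXW: the seller makes goods available at their premises; the buyer bears all onward costs.
Seller's account: goods 104011.06 = 104011.06
Buyer's account: inland to port 861.12 + export clearance 384.27 + origin terminal 831.70 + freight 9443.65 + insurance 400.46 + destination terminal 906.52 + brokerage 164.67 + duty 704.04 + delivery 751.87 = 14448.30

Buyer's account: USD 14448.30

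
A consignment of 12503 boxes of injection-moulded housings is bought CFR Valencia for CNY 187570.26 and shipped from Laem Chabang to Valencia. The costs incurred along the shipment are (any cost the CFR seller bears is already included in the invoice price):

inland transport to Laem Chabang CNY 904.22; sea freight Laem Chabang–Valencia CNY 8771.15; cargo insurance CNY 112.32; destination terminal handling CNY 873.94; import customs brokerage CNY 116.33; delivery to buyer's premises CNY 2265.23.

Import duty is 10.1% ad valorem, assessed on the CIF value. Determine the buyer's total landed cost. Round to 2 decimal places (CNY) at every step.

CFR: the seller pays costs through ocean freight to the destination port, but not insurance.
Already in the invoice (seller's account under CFR): inland to port, freight — exclude.
CIF value = CFR price + insurance = 187570.26 + 112.32 = 187682.58
Import duty = 187682.58 × 10.1% = 18955.94
Buyer bears: insurance 112.32 + destination terminal 873.94 + brokerage 116.33 + delivery 2265.23 + duty 18955.94 = 22323.76
Landed cost = invoice 187570.26 + 22323.76 = 209894.02

Total landed cost: CNY 209894.02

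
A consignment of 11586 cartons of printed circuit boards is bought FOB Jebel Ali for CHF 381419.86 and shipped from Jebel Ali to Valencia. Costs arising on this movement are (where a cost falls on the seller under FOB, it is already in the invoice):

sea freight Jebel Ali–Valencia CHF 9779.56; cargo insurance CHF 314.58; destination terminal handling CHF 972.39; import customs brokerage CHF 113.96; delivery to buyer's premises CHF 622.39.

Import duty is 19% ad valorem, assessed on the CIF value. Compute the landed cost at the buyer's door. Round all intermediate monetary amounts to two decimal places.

Total landed cost: CHF 467610.40

FOB: the seller bears costs until goods are on board at the origin port; the buyer bears freight, insurance and all costs thereafter.
CIF value = FOB price + freight + insurance = 381419.86 + 9779.56 + 314.58 = 391514.00
Import duty = 391514.00 × 19% = 74387.66
Buyer bears: freight 9779.56 + insurance 314.58 + destination terminal 972.39 + brokerage 113.96 + delivery 622.39 + duty 74387.66 = 86190.54
Landed cost = invoice 381419.86 + 86190.54 = 467610.40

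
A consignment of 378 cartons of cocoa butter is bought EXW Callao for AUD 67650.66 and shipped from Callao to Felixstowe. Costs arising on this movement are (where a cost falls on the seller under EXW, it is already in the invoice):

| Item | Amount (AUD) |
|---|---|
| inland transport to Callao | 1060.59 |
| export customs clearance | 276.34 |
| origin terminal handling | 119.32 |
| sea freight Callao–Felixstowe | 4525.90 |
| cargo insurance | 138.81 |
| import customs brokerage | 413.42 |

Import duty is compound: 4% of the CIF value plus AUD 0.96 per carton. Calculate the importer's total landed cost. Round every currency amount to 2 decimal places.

Total landed cost: AUD 77498.78

EXW: the seller makes goods available at their premises; the buyer bears all onward costs.
CIF value = EXW price + inland to port + export clearance + origin terminal + freight + insurance = 67650.66 + 1060.59 + 276.34 + 119.32 + 4525.90 + 138.81 = 73771.62
Ad valorem component: 73771.62 × 4% = 2950.86
Specific component: 378 × 0.96 = 362.88
Import duty = 2950.86 + 362.88 = 3313.74
Buyer bears: inland to port 1060.59 + export clearance 276.34 + origin terminal 119.32 + freight 4525.90 + insurance 138.81 + brokerage 413.42 + duty 3313.74 = 9848.12
Landed cost = invoice 67650.66 + 9848.12 = 77498.78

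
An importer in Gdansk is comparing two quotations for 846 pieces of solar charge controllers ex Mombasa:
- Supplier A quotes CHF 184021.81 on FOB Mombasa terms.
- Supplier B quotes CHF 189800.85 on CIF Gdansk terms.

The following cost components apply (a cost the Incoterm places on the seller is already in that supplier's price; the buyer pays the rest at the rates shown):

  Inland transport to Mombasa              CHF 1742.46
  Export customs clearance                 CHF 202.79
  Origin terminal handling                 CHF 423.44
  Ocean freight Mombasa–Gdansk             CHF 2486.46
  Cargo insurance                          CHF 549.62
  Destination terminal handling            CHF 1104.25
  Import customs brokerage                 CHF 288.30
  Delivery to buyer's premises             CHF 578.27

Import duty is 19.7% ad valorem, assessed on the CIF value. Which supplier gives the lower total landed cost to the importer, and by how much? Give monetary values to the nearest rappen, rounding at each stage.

Supplier A is cheaper by CHF 3283.33

Supplier A (FOB):
CIF value = FOB price + freight + insurance = 184021.81 + 2486.46 + 549.62 = 187057.89
Import duty = 187057.89 × 19.7% = 36850.40
Buyer bears (A): 2486.46 + 549.62 + 1104.25 + 288.30 + 578.27 = 5006.90
Landed cost (A) = invoice 184021.81 + 5006.90 + duty 36850.40 = 225879.11
Supplier B (CIF):
The CIF price already equals the CIF value: 189800.85
Import duty = 189800.85 × 19.7% = 37390.77
Buyer bears (B): 1104.25 + 288.30 + 578.27 = 1970.82
Landed cost (B) = invoice 189800.85 + 1970.82 + duty 37390.77 = 229162.44
Difference = |225879.11 − 229162.44| = 3283.33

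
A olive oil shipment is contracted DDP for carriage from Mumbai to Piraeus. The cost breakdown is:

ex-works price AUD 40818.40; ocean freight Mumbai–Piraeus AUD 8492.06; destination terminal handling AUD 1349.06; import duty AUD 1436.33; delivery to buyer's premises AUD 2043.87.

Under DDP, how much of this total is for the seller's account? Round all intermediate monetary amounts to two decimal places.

Seller's account: AUD 54139.72

DDP: the seller bears all costs including import duty.
Seller's account: goods 40818.40 + freight 8492.06 + destination terminal 1349.06 + duty 1436.33 + delivery 2043.87 = 54139.72
Buyer's account: 0.00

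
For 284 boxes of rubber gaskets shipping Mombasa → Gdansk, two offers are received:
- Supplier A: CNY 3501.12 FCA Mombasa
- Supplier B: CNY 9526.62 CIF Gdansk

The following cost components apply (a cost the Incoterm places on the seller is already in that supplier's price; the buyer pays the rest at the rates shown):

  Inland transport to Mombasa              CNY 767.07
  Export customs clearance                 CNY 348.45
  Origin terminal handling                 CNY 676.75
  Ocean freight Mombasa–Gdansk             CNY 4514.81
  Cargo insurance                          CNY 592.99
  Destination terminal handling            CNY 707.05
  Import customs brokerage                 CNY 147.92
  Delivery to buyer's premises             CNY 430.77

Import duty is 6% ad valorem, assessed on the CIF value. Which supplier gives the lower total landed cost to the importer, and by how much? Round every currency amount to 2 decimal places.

Supplier A (FCA):
CIF value = FCA price + origin terminal + freight + insurance = 3501.12 + 676.75 + 4514.81 + 592.99 = 9285.67
Import duty = 9285.67 × 6% = 557.14
Buyer bears (A): 676.75 + 4514.81 + 592.99 + 707.05 + 147.92 + 430.77 = 7070.29
Landed cost (A) = invoice 3501.12 + 7070.29 + duty 557.14 = 11128.55
Supplier B (CIF):
The CIF price already equals the CIF value: 9526.62
Import duty = 9526.62 × 6% = 571.60
Buyer bears (B): 707.05 + 147.92 + 430.77 = 1285.74
Landed cost (B) = invoice 9526.62 + 1285.74 + duty 571.60 = 11383.96
Difference = |11128.55 − 11383.96| = 255.41

Supplier A is cheaper by CNY 255.41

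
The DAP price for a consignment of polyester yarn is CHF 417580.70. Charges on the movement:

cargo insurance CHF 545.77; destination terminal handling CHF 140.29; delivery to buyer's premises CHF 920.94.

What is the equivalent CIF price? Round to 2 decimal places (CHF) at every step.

CIF price: CHF 416519.47

Not relevant to the conversion: insurance — on the seller under both DAP and CIF; already in the DAP price and stays in the CIF price.
From DAP to CIF, the seller no longer bears: destination terminal, delivery.
CIF price = 417580.70 − 140.29 − 920.94 = 416519.47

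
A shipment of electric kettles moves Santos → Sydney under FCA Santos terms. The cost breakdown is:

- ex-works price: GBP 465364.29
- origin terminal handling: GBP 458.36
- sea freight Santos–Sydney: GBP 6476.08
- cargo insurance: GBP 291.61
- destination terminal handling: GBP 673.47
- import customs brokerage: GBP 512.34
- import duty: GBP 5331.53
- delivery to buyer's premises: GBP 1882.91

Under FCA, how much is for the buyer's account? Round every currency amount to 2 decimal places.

FCA: the seller delivers export-cleared goods to the carrier; the buyer bears costs from that point.
Seller's account: goods 465364.29 = 465364.29
Buyer's account: origin terminal 458.36 + freight 6476.08 + insurance 291.61 + destination terminal 673.47 + brokerage 512.34 + duty 5331.53 + delivery 1882.91 = 15626.30

Buyer's account: GBP 15626.30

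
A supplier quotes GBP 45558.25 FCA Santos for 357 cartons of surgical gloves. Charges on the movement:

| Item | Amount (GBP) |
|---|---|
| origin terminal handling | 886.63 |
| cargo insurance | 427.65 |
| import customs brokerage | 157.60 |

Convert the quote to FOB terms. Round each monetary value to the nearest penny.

FOB price: GBP 46444.88

Not relevant to the conversion: insurance, brokerage — on the buyer under both terms; not part of either seller's price.
From FCA to FOB, the seller additionally bears: origin terminal.
FOB price = 45558.25 + 886.63 = 46444.88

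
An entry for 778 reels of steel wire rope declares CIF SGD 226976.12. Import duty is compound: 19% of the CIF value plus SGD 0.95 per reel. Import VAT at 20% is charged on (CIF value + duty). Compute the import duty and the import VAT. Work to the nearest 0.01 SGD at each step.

Ad valorem component: 226976.12 × 19% = 43125.46
Specific component: 778 × 0.95 = 739.10
Import duty = 43125.46 + 739.10 = 43864.56
VAT base = CIF + duty = 226976.12 + 43864.56 = 270840.68
Import VAT = 270840.68 × 20% = 54168.14

Import duty: SGD 43864.56; import VAT: SGD 54168.14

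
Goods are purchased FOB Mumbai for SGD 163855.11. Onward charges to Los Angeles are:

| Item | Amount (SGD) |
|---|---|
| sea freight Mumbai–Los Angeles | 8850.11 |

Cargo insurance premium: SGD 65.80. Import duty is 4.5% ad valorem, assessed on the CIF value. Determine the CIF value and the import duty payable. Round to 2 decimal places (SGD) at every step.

CIF = FOB price + freight + insurance
CIF = 163855.11 + 8850.11 + 65.80 = 172771.02
Import duty = 172771.02 × 4.5% = 7774.70

CIF value: SGD 172771.02; import duty: SGD 7774.70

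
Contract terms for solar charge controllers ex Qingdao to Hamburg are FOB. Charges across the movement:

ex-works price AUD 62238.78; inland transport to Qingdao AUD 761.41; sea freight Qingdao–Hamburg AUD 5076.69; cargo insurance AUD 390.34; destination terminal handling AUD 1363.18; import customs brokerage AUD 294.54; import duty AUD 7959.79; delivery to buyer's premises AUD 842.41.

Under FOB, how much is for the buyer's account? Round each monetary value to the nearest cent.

FOB: the seller bears costs until goods are on board at the origin port; the buyer bears freight, insurance and all costs thereafter.
Seller's account: goods 62238.78 + inland to port 761.41 = 63000.19
Buyer's account: freight 5076.69 + insurance 390.34 + destination terminal 1363.18 + brokerage 294.54 + duty 7959.79 + delivery 842.41 = 15926.95

Buyer's account: AUD 15926.95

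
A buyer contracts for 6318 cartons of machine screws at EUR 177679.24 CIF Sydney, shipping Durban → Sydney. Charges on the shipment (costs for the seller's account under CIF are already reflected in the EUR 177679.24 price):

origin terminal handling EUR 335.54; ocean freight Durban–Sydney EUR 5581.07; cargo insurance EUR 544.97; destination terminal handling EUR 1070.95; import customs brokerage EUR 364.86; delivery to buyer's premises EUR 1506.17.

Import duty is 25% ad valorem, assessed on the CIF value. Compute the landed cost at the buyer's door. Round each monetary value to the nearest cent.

Total landed cost: EUR 225041.03

CIF: the seller pays costs through ocean freight and marine insurance to the destination port.
Already in the invoice (seller's account under CIF): origin terminal, freight, insurance — exclude.
The CIF price already equals the CIF value: 177679.24
Import duty = 177679.24 × 25% = 44419.81
Buyer bears: destination terminal 1070.95 + brokerage 364.86 + delivery 1506.17 + duty 44419.81 = 47361.79
Landed cost = invoice 177679.24 + 47361.79 = 225041.03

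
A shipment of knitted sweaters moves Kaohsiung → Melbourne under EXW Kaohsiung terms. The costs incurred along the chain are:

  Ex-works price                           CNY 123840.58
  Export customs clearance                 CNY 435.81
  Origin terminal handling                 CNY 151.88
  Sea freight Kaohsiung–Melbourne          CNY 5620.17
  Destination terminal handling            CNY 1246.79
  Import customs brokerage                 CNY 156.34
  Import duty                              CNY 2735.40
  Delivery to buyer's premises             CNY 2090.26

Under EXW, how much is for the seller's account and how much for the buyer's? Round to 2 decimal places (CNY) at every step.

EXW: the seller makes goods available at their premises; the buyer bears all onward costs.
Seller's account: goods 123840.58 = 123840.58
Buyer's account: export clearance 435.81 + origin terminal 151.88 + freight 5620.17 + destination terminal 1246.79 + brokerage 156.34 + duty 2735.40 + delivery 2090.26 = 12436.65

Seller: CNY 123840.58; buyer: CNY 12436.65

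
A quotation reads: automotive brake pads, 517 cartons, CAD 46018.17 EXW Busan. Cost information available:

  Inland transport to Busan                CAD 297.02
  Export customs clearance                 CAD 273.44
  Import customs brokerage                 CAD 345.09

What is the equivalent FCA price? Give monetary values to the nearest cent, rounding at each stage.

FCA price: CAD 46588.63

Not relevant to the conversion: brokerage — on the buyer under both terms; not part of either seller's price.
From EXW to FCA, the seller additionally bears: inland to port, export clearance.
FCA price = 46018.17 + 297.02 + 273.44 = 46588.63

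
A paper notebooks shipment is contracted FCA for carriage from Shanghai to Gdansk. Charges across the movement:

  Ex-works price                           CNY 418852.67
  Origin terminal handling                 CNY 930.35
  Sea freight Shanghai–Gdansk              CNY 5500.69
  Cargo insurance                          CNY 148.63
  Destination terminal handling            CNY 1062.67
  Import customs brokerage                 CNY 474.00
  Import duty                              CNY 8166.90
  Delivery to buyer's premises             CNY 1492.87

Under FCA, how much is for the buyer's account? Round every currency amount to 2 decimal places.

Buyer's account: CNY 17776.11

FCA: the seller delivers export-cleared goods to the carrier; the buyer bears costs from that point.
Seller's account: goods 418852.67 = 418852.67
Buyer's account: origin terminal 930.35 + freight 5500.69 + insurance 148.63 + destination terminal 1062.67 + brokerage 474.00 + duty 8166.90 + delivery 1492.87 = 17776.11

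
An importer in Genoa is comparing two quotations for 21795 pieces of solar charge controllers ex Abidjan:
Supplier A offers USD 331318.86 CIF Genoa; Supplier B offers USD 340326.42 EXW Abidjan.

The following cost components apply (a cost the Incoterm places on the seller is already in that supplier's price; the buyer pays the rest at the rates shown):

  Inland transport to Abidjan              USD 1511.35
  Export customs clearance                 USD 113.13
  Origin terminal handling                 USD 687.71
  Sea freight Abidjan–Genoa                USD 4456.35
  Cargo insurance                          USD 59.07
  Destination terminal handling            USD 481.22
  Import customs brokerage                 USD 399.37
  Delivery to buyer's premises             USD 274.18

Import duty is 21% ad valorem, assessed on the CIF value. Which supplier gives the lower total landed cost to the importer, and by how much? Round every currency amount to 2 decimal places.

Supplier A is cheaper by USD 19160.56

Supplier A (CIF):
The CIF price already equals the CIF value: 331318.86
Import duty = 331318.86 × 21% = 69576.96
Buyer bears (A): 481.22 + 399.37 + 274.18 = 1154.77
Landed cost (A) = invoice 331318.86 + 1154.77 + duty 69576.96 = 402050.59
Supplier B (EXW):
CIF value = EXW price + inland to port + export clearance + origin terminal + freight + insurance = 340326.42 + 1511.35 + 113.13 + 687.71 + 4456.35 + 59.07 = 347154.03
Import duty = 347154.03 × 21% = 72902.35
Buyer bears (B): 1511.35 + 113.13 + 687.71 + 4456.35 + 59.07 + 481.22 + 399.37 + 274.18 = 7982.38
Landed cost (B) = invoice 340326.42 + 7982.38 + duty 72902.35 = 421211.15
Difference = |402050.59 − 421211.15| = 19160.56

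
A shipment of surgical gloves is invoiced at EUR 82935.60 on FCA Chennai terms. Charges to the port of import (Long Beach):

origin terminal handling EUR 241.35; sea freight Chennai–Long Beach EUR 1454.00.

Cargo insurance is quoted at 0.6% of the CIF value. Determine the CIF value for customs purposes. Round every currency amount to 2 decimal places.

CIF value: EUR 85141.80

Let C be the CIF value. C = FCA price + pre-shipment costs + freight + 0.6% × C
C − 0.6% × C = 82935.60 + 241.35 + 1454.00
0.994 × C = 84630.95
C = 84630.95 / 0.994 = 85141.80
Insurance premium = 0.6% × 85141.80 = 510.85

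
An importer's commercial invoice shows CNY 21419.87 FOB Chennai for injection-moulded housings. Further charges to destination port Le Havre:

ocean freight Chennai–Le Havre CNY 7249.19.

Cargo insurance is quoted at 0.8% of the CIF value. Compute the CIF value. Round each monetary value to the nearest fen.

CIF value: CNY 28900.26

Let C be the CIF value. C = FOB price + freight + 0.8% × C
C − 0.8% × C = 21419.87 + 7249.19
0.992 × C = 28669.06
C = 28669.06 / 0.992 = 28900.26
Insurance premium = 0.8% × 28900.26 = 231.20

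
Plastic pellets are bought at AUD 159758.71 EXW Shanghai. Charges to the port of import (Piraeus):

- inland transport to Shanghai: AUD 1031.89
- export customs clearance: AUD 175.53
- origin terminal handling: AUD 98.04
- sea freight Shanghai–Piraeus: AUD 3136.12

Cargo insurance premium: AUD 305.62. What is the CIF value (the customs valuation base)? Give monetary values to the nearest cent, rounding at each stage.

CIF = EXW price + pre-shipment costs + freight + insurance
CIF = 159758.71 + 1031.89 + 175.53 + 98.04 + 3136.12 + 305.62 = 164505.91

CIF value: AUD 164505.91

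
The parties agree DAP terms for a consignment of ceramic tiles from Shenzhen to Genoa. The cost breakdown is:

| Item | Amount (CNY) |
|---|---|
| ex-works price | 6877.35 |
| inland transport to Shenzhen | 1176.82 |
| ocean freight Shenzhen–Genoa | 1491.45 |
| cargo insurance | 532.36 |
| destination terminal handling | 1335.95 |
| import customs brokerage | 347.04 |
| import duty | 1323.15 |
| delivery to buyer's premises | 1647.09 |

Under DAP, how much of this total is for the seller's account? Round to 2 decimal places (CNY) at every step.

Seller's account: CNY 13061.02

DAP: the seller bears all costs to the named destination except import duty and clearance.
Seller's account: goods 6877.35 + inland to port 1176.82 + freight 1491.45 + insurance 532.36 + destination terminal 1335.95 + delivery 1647.09 = 13061.02
Buyer's account: brokerage 347.04 + duty 1323.15 = 1670.19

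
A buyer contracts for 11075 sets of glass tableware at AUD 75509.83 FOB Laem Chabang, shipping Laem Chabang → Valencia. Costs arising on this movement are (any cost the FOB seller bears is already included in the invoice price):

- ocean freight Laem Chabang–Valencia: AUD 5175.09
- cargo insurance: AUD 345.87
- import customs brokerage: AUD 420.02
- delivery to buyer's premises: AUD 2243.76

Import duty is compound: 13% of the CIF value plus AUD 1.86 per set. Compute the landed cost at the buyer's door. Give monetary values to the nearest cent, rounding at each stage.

FOB: the seller bears costs until goods are on board at the origin port; the buyer bears freight, insurance and all costs thereafter.
CIF value = FOB price + freight + insurance = 75509.83 + 5175.09 + 345.87 = 81030.79
Ad valorem component: 81030.79 × 13% = 10534.00
Specific component: 11075 × 1.86 = 20599.50
Import duty = 10534.00 + 20599.50 = 31133.50
Buyer bears: freight 5175.09 + insurance 345.87 + brokerage 420.02 + delivery 2243.76 + duty 31133.50 = 39318.24
Landed cost = invoice 75509.83 + 39318.24 = 114828.07

Total landed cost: AUD 114828.07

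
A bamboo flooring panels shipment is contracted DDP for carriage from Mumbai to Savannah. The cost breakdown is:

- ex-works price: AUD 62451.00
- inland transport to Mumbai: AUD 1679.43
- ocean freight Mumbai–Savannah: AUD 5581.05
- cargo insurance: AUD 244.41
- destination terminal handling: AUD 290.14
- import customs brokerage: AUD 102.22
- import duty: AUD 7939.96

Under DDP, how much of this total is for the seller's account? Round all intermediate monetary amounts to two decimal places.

DDP: the seller bears all costs including import duty.
Seller's account: goods 62451.00 + inland to port 1679.43 + freight 5581.05 + insurance 244.41 + destination terminal 290.14 + brokerage 102.22 + duty 7939.96 = 78288.21
Buyer's account: 0.00

Seller's account: AUD 78288.21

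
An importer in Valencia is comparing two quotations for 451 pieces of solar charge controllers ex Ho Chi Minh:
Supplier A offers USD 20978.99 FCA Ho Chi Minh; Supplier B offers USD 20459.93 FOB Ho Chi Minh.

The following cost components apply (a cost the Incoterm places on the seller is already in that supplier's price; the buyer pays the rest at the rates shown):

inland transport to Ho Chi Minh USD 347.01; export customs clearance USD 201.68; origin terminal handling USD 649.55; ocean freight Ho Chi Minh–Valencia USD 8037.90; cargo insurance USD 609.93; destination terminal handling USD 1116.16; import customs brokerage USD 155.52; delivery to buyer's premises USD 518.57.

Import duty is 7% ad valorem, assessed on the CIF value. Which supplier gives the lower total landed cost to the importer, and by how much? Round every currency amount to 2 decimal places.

Supplier B is cheaper by USD 1250.42

Supplier A (FCA):
CIF value = FCA price + origin terminal + freight + insurance = 20978.99 + 649.55 + 8037.90 + 609.93 = 30276.37
Import duty = 30276.37 × 7% = 2119.35
Buyer bears (A): 649.55 + 8037.90 + 609.93 + 1116.16 + 155.52 + 518.57 = 11087.63
Landed cost (A) = invoice 20978.99 + 11087.63 + duty 2119.35 = 34185.97
Supplier B (FOB):
CIF value = FOB price + freight + insurance = 20459.93 + 8037.90 + 609.93 = 29107.76
Import duty = 29107.76 × 7% = 2037.54
Buyer bears (B): 8037.90 + 609.93 + 1116.16 + 155.52 + 518.57 = 10438.08
Landed cost (B) = invoice 20459.93 + 10438.08 + duty 2037.54 = 32935.55
Difference = |34185.97 − 32935.55| = 1250.42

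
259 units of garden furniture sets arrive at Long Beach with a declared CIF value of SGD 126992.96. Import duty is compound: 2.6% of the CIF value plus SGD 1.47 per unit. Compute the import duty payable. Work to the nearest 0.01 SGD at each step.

Ad valorem component: 126992.96 × 2.6% = 3301.82
Specific component: 259 × 1.47 = 380.73
Import duty = 3301.82 + 380.73 = 3682.55

Import duty: SGD 3682.55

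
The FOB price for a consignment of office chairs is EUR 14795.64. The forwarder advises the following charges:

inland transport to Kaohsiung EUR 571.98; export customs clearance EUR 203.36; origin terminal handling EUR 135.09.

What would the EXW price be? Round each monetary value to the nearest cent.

EXW price: EUR 13885.21

From FOB to EXW, the seller no longer bears: inland to port, export clearance, origin terminal.
EXW price = 14795.64 − 571.98 − 203.36 − 135.09 = 13885.21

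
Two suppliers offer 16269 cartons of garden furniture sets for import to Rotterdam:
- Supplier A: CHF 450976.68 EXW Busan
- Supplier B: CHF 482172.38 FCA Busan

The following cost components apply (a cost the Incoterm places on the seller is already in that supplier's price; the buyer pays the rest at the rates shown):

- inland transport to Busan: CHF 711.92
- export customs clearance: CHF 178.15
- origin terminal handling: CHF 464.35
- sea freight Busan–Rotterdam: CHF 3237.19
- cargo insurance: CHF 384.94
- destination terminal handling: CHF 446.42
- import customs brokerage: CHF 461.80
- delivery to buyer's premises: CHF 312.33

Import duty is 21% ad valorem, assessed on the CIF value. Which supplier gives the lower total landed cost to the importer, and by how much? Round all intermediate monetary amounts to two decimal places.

Supplier A (EXW):
CIF value = EXW price + inland to port + export clearance + origin terminal + freight + insurance = 450976.68 + 711.92 + 178.15 + 464.35 + 3237.19 + 384.94 = 455953.23
Import duty = 455953.23 × 21% = 95750.18
Buyer bears (A): 711.92 + 178.15 + 464.35 + 3237.19 + 384.94 + 446.42 + 461.80 + 312.33 = 6197.10
Landed cost (A) = invoice 450976.68 + 6197.10 + duty 95750.18 = 552923.96
Supplier B (FCA):
CIF value = FCA price + origin terminal + freight + insurance = 482172.38 + 464.35 + 3237.19 + 384.94 = 486258.86
Import duty = 486258.86 × 21% = 102114.36
Buyer bears (B): 464.35 + 3237.19 + 384.94 + 446.42 + 461.80 + 312.33 = 5307.03
Landed cost (B) = invoice 482172.38 + 5307.03 + duty 102114.36 = 589593.77
Difference = |552923.96 − 589593.77| = 36669.81

Supplier A is cheaper by CHF 36669.81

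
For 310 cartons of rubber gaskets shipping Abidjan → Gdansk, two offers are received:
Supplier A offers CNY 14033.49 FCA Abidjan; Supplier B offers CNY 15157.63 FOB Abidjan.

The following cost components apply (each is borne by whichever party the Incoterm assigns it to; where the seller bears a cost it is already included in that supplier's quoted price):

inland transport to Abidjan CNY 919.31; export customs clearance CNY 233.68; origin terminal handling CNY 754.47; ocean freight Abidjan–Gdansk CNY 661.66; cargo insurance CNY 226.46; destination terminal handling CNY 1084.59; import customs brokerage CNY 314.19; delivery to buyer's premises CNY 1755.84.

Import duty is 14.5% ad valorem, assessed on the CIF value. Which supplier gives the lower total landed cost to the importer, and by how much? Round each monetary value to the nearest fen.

Supplier A (FCA):
CIF value = FCA price + origin terminal + freight + insurance = 14033.49 + 754.47 + 661.66 + 226.46 = 15676.08
Import duty = 15676.08 × 14.5% = 2273.03
Buyer bears (A): 754.47 + 661.66 + 226.46 + 1084.59 + 314.19 + 1755.84 = 4797.21
Landed cost (A) = invoice 14033.49 + 4797.21 + duty 2273.03 = 21103.73
Supplier B (FOB):
CIF value = FOB price + freight + insurance = 15157.63 + 661.66 + 226.46 = 16045.75
Import duty = 16045.75 × 14.5% = 2326.63
Buyer bears (B): 661.66 + 226.46 + 1084.59 + 314.19 + 1755.84 = 4042.74
Landed cost (B) = invoice 15157.63 + 4042.74 + duty 2326.63 = 21527.00
Difference = |21103.73 − 21527.00| = 423.27

Supplier A is cheaper by CNY 423.27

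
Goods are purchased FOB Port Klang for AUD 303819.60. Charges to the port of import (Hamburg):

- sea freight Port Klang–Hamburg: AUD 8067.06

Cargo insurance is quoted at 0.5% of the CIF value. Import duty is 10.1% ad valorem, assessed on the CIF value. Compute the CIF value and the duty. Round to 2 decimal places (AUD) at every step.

CIF value: AUD 313453.93; import duty: AUD 31658.85

Let C be the CIF value. C = FOB price + freight + 0.5% × C
C − 0.5% × C = 303819.60 + 8067.06
0.995 × C = 311886.66
C = 311886.66 / 0.995 = 313453.93
Insurance premium = 0.5% × 313453.93 = 1567.27
Import duty = 313453.93 × 10.1% = 31658.85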